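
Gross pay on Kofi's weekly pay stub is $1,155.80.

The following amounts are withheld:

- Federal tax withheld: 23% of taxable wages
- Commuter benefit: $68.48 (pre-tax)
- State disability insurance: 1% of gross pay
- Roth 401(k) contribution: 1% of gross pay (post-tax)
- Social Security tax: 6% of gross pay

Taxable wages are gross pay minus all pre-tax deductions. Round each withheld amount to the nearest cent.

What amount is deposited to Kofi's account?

Commuter benefit: $68.48
Taxable wages = $1,155.80 − $68.48 = $1,087.32
Federal tax withheld: $1,087.32 × 0.23 = $250.08
State disability insurance: $1,155.80 × 0.01 = $11.56
Social Security tax: $1,155.80 × 0.06 = $69.35
Roth 401(k) contribution: $1,155.80 × 0.01 = $11.56
Total deductions = $68.48 + $250.08 + $11.56 + $69.35 + $11.56 = $411.03
Net pay = $1,155.80 − $411.03 = $744.77

$744.77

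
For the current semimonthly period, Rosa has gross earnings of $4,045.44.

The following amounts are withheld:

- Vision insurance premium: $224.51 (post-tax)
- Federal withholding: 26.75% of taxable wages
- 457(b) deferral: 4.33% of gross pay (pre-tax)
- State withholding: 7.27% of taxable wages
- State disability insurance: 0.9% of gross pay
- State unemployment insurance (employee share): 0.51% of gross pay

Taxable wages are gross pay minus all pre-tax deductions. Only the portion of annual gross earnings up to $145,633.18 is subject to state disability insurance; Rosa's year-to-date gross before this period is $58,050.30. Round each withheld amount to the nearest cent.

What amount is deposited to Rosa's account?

$2,272.05

457(b) deferral: $4,045.44 × 0.0433 = $175.17
Taxable wages = $4,045.44 − $175.17 = $3,870.27
State withholding: $3,870.27 × 0.0727 = $281.37
Federal withholding: $3,870.27 × 0.2675 = $1,035.30
State disability insurance: cap not yet reached, full $4,045.44 is subject → $4,045.44 × 0.009 = $36.41
State unemployment insurance (employee share): $4,045.44 × 0.0051 = $20.63
Vision insurance premium: $224.51
Total deductions = $175.17 + $281.37 + $1,035.30 + $36.41 + $20.63 + $224.51 = $1,773.39
Net pay = $4,045.44 − $1,773.39 = $2,272.05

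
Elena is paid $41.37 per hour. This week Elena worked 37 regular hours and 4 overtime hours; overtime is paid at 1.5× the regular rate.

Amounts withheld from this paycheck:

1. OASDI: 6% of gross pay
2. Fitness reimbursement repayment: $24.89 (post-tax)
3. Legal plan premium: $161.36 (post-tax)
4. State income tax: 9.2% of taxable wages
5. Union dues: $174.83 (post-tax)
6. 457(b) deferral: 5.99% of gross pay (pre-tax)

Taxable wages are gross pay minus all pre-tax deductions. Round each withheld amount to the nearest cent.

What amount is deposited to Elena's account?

$1,050.68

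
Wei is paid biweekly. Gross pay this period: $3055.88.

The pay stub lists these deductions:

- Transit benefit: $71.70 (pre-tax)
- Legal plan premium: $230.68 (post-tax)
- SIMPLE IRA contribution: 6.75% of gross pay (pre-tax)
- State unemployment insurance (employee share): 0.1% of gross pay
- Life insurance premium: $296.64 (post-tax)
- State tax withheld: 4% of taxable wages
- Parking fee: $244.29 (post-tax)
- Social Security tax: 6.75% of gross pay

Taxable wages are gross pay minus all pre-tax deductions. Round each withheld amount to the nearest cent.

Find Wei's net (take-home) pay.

SIMPLE IRA contribution: $3055.88 × 0.0675 = $206.27
Transit benefit: $71.70
Pre-tax total = $206.27 + $71.70 = $277.97
Taxable wages = $3055.88 − $277.97 = $2777.91
State tax withheld: $2777.91 × 0.04 = $111.12
Social Security tax: $3055.88 × 0.0675 = $206.27
State unemployment insurance (employee share): $3055.88 × 0.001 = $3.06
Life insurance premium: $296.64
Legal plan premium: $230.68
Parking fee: $244.29
Total deductions = $206.27 + $71.70 + $111.12 + $206.27 + $3.06 + $296.64 + $230.68 + $244.29 = $1370.03
Net pay = $3055.88 − $1370.03 = $1685.85

$1685.85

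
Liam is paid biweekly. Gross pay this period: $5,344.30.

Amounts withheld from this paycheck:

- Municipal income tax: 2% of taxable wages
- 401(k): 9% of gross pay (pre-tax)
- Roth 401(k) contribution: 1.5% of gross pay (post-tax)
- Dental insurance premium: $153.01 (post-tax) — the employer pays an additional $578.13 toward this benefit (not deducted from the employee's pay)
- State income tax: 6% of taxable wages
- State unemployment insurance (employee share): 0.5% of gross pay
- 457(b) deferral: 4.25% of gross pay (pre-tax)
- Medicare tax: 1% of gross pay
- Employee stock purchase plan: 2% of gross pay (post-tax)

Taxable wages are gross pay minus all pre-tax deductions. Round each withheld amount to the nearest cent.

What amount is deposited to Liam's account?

$3,845.07

457(b) deferral: $5,344.30 × 0.0425 = $227.13
401(k): $5,344.30 × 0.09 = $480.99
Pre-tax total = $227.13 + $480.99 = $708.12
Taxable wages = $5,344.30 − $708.12 = $4,636.18
State income tax: $4,636.18 × 0.06 = $278.17
Municipal income tax: $4,636.18 × 0.02 = $92.72
State unemployment insurance (employee share): $5,344.30 × 0.005 = $26.72
Medicare tax: $5,344.30 × 0.01 = $53.44
Employee stock purchase plan: $5,344.30 × 0.02 = $106.89
Roth 401(k) contribution: $5,344.30 × 0.015 = $80.16
Dental insurance premium: $153.01
(Employer's $578.13 toward dental insurance premium is not withheld from the employee.)
Total deductions = $227.13 + $480.99 + $278.17 + $92.72 + $26.72 + $53.44 + $106.89 + $80.16 + $153.01 = $1,499.23
Net pay = $5,344.30 − $1,499.23 = $3,845.07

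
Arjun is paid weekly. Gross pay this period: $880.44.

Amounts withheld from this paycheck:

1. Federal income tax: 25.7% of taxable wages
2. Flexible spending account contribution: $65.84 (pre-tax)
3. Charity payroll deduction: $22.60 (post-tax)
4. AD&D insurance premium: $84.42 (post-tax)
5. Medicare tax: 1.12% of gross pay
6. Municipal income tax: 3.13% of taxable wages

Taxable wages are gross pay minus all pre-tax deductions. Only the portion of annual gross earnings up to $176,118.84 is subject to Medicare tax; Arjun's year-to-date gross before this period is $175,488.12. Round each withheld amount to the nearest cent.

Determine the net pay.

Flexible spending account contribution: $65.84
Taxable wages = $880.44 − $65.84 = $814.60
Federal income tax: $814.60 × 0.257 = $209.35
Municipal income tax: $814.60 × 0.0313 = $25.50
Medicare tax: only $176,118.84 − $175,488.12 = $630.72 of this check is subject → $630.72 × 0.0112 = $7.06
AD&D insurance premium: $84.42
Charity payroll deduction: $22.60
Total deductions = $65.84 + $209.35 + $25.50 + $7.06 + $84.42 + $22.60 = $414.77
Net pay = $880.44 − $414.77 = $465.67

$465.67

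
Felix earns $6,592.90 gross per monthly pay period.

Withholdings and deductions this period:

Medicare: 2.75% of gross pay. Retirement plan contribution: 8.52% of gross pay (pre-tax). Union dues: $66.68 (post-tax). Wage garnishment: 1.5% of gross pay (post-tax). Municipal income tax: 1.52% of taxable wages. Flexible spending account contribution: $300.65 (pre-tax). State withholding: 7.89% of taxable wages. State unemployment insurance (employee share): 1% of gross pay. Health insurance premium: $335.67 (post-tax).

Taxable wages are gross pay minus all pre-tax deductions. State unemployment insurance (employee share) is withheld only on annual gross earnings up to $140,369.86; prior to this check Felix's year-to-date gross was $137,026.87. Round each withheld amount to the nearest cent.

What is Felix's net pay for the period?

$4,475.32

Retirement plan contribution: $6,592.90 × 0.0852 = $561.72
Flexible spending account contribution: $300.65
Pre-tax total = $561.72 + $300.65 = $862.37
Taxable wages = $6,592.90 − $862.37 = $5,730.53
Municipal income tax: $5,730.53 × 0.0152 = $87.10
State withholding: $5,730.53 × 0.0789 = $452.14
Medicare: $6,592.90 × 0.0275 = $181.30
State unemployment insurance (employee share): only $140,369.86 − $137,026.87 = $3,342.99 of this check is subject → $3,342.99 × 0.01 = $33.43
Wage garnishment: $6,592.90 × 0.015 = $98.89
Health insurance premium: $335.67
Union dues: $66.68
Total deductions = $561.72 + $300.65 + $87.10 + $452.14 + $181.30 + $33.43 + $98.89 + $335.67 + $66.68 = $2,117.58
Net pay = $6,592.90 − $2,117.58 = $4,475.32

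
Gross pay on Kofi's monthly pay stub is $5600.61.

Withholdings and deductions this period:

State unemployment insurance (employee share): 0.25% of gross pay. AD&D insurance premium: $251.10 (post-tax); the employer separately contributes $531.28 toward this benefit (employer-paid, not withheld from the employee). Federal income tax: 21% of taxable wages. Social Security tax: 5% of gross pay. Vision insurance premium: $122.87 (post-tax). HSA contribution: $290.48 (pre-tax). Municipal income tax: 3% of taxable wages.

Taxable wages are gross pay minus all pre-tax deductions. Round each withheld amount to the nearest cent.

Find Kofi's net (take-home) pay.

HSA contribution: $290.48
Taxable wages = $5600.61 − $290.48 = $5310.13
Federal income tax: $5310.13 × 0.21 = $1115.13
Municipal income tax: $5310.13 × 0.03 = $159.30
State unemployment insurance (employee share): $5600.61 × 0.0025 = $14.00
Social Security tax: $5600.61 × 0.05 = $280.03
Vision insurance premium: $122.87
AD&D insurance premium: $251.10
(Employer's $531.28 toward AD&D insurance premium is not withheld from the employee.)
Total deductions = $290.48 + $1115.13 + $159.30 + $14.00 + $280.03 + $122.87 + $251.10 = $2232.91
Net pay = $5600.61 − $2232.91 = $3367.70

$3367.70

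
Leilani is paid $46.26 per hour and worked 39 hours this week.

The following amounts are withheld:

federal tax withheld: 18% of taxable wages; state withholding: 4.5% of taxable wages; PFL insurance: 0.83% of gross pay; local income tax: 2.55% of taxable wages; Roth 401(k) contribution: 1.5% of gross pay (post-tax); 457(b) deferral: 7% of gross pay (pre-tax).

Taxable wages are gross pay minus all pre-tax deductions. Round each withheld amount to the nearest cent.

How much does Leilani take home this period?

$1,215.52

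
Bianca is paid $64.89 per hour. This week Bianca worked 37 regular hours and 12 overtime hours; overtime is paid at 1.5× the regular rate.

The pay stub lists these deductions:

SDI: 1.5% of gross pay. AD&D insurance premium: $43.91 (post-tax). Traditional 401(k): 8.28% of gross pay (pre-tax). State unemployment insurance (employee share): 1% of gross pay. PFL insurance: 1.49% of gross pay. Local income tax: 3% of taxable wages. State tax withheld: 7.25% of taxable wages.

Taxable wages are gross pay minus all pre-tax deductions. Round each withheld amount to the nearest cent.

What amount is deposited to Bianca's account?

Regular pay: 37 × $64.89 = $2400.93
Overtime pay: 12 × $64.89 × 1.5 = $1168.02
Gross pay = $2400.93 + $1168.02 = $3568.95
Traditional 401(k): $3568.95 × 0.0828 = $295.51
Taxable wages = $3568.95 − $295.51 = $3273.44
State tax withheld: $3273.44 × 0.0725 = $237.32
Local income tax: $3273.44 × 0.03 = $98.20
PFL insurance: $3568.95 × 0.0149 = $53.18
State unemployment insurance (employee share): $3568.95 × 0.01 = $35.69
SDI: $3568.95 × 0.015 = $53.53
AD&D insurance premium: $43.91
Total deductions = $295.51 + $237.32 + $98.20 + $53.18 + $35.69 + $53.53 + $43.91 = $817.34
Net pay = $3568.95 − $817.34 = $2751.61

$2751.61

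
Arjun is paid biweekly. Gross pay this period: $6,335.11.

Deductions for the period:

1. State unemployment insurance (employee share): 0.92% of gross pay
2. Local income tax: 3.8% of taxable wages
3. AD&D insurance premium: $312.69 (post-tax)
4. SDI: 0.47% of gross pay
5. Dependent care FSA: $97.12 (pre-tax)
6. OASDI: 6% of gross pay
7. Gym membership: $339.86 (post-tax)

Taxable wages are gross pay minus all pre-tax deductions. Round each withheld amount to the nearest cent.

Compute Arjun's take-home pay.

$4,880.23

Dependent care FSA: $97.12
Taxable wages = $6,335.11 − $97.12 = $6,237.99
Local income tax: $6,237.99 × 0.038 = $237.04
SDI: $6,335.11 × 0.0047 = $29.78
State unemployment insurance (employee share): $6,335.11 × 0.0092 = $58.28
OASDI: $6,335.11 × 0.06 = $380.11
AD&D insurance premium: $312.69
Gym membership: $339.86
Total deductions = $97.12 + $237.04 + $29.78 + $58.28 + $380.11 + $312.69 + $339.86 = $1,454.88
Net pay = $6,335.11 − $1,454.88 = $4,880.23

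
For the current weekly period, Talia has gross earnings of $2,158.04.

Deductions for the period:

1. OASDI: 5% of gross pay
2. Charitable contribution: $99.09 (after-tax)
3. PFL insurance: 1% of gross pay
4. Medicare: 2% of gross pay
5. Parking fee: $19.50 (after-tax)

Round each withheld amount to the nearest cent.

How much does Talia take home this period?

Medicare: $2,158.04 × 0.02 = $43.16
PFL insurance: $2,158.04 × 0.01 = $21.58
OASDI: $2,158.04 × 0.05 = $107.90
Parking fee: $19.50
Charitable contribution: $99.09
Total deductions = $43.16 + $21.58 + $107.90 + $19.50 + $99.09 = $291.23
Net pay = $2,158.04 − $291.23 = $1,866.81

$1,866.81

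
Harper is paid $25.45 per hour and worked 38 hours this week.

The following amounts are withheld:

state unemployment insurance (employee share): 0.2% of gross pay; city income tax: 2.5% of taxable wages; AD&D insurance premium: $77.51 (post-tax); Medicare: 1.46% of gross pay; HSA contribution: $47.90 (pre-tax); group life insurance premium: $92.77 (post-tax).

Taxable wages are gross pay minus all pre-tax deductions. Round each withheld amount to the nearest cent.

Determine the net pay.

Gross pay: 38 × $25.45 = $967.10
HSA contribution: $47.90
Taxable wages = $967.10 − $47.90 = $919.20
City income tax: $919.20 × 0.025 = $22.98
State unemployment insurance (employee share): $967.10 × 0.002 = $1.93
Medicare: $967.10 × 0.0146 = $14.12
Group life insurance premium: $92.77
AD&D insurance premium: $77.51
Total deductions = $47.90 + $22.98 + $1.93 + $14.12 + $92.77 + $77.51 = $257.21
Net pay = $967.10 − $257.21 = $709.89

$709.89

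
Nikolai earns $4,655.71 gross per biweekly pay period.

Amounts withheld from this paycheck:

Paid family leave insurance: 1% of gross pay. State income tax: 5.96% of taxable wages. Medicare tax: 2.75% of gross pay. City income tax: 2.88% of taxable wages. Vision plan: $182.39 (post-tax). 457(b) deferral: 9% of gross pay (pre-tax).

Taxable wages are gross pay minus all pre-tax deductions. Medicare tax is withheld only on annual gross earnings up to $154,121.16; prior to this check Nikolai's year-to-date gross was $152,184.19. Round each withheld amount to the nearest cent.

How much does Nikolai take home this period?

457(b) deferral: $4,655.71 × 0.09 = $419.01
Taxable wages = $4,655.71 − $419.01 = $4,236.70
City income tax: $4,236.70 × 0.0288 = $122.02
State income tax: $4,236.70 × 0.0596 = $252.51
Medicare tax: only $154,121.16 − $152,184.19 = $1,936.97 of this check is subject → $1,936.97 × 0.0275 = $53.27
Paid family leave insurance: $4,655.71 × 0.01 = $46.56
Vision plan: $182.39
Total deductions = $419.01 + $122.02 + $252.51 + $53.27 + $46.56 + $182.39 = $1,075.76
Net pay = $4,655.71 − $1,075.76 = $3,579.95

$3,579.95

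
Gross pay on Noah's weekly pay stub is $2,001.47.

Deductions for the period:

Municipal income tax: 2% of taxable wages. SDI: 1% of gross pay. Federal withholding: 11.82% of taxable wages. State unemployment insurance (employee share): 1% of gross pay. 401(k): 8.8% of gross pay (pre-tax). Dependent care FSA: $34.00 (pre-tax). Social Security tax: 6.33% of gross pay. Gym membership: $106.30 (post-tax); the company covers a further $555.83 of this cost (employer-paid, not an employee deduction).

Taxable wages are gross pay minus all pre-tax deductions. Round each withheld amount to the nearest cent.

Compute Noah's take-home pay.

Dependent care FSA: $34.00
401(k): $2,001.47 × 0.088 = $176.13
Pre-tax total = $34.00 + $176.13 = $210.13
Taxable wages = $2,001.47 − $210.13 = $1,791.34
Federal withholding: $1,791.34 × 0.1182 = $211.74
Municipal income tax: $1,791.34 × 0.02 = $35.83
State unemployment insurance (employee share): $2,001.47 × 0.01 = $20.01
SDI: $2,001.47 × 0.01 = $20.01
Social Security tax: $2,001.47 × 0.0633 = $126.69
Gym membership: $106.30
(Employer's $555.83 toward gym membership is not withheld from the employee.)
Total deductions = $34.00 + $176.13 + $211.74 + $35.83 + $20.01 + $20.01 + $126.69 + $106.30 = $730.71
Net pay = $2,001.47 − $730.71 = $1,270.76

$1,270.76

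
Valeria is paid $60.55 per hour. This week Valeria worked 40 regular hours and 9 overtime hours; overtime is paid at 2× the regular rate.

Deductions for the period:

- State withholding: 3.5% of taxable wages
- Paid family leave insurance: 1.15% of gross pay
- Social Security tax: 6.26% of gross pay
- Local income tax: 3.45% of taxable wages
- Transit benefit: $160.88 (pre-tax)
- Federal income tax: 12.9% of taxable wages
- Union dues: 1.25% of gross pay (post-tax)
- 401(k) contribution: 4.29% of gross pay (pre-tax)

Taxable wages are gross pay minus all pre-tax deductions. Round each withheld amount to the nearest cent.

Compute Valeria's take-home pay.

$2,260.96

Regular pay: 40 × $60.55 = $2,422.00
Overtime pay: 9 × $60.55 × 2 = $1,089.90
Gross pay = $2,422.00 + $1,089.90 = $3,511.90
Transit benefit: $160.88
401(k) contribution: $3,511.90 × 0.0429 = $150.66
Pre-tax total = $160.88 + $150.66 = $311.54
Taxable wages = $3,511.90 − $311.54 = $3,200.36
State withholding: $3,200.36 × 0.035 = $112.01
Federal income tax: $3,200.36 × 0.129 = $412.85
Local income tax: $3,200.36 × 0.0345 = $110.41
Paid family leave insurance: $3,511.90 × 0.0115 = $40.39
Social Security tax: $3,511.90 × 0.0626 = $219.84
Union dues: $3,511.90 × 0.0125 = $43.90
Total deductions = $160.88 + $150.66 + $112.01 + $412.85 + $110.41 + $40.39 + $219.84 + $43.90 = $1,250.94
Net pay = $3,511.90 − $1,250.94 = $2,260.96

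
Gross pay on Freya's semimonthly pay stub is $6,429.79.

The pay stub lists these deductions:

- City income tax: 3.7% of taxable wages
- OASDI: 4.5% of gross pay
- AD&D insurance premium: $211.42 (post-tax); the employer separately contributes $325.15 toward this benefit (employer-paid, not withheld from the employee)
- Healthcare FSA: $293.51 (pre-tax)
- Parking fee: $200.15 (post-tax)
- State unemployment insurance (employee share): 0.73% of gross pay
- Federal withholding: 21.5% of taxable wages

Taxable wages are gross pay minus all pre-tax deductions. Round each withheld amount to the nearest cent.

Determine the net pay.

Healthcare FSA: $293.51
Taxable wages = $6,429.79 − $293.51 = $6,136.28
Federal withholding: $6,136.28 × 0.215 = $1,319.30
City income tax: $6,136.28 × 0.037 = $227.04
State unemployment insurance (employee share): $6,429.79 × 0.0073 = $46.94
OASDI: $6,429.79 × 0.045 = $289.34
Parking fee: $200.15
AD&D insurance premium: $211.42
(Employer's $325.15 toward AD&D insurance premium is not withheld from the employee.)
Total deductions = $293.51 + $1,319.30 + $227.04 + $46.94 + $289.34 + $200.15 + $211.42 = $2,587.70
Net pay = $6,429.79 − $2,587.70 = $3,842.09

$3,842.09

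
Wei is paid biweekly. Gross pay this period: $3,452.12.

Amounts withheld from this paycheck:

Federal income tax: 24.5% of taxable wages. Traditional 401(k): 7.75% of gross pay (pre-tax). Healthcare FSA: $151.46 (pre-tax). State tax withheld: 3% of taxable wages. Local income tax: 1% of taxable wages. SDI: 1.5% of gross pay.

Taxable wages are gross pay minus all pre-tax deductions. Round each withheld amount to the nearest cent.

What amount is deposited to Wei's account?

Healthcare FSA: $151.46
Traditional 401(k): $3,452.12 × 0.0775 = $267.54
Pre-tax total = $151.46 + $267.54 = $419.00
Taxable wages = $3,452.12 − $419.00 = $3,033.12
State tax withheld: $3,033.12 × 0.03 = $90.99
Federal income tax: $3,033.12 × 0.245 = $743.11
Local income tax: $3,033.12 × 0.01 = $30.33
SDI: $3,452.12 × 0.015 = $51.78
Total deductions = $151.46 + $267.54 + $90.99 + $743.11 + $30.33 + $51.78 = $1,335.21
Net pay = $3,452.12 − $1,335.21 = $2,116.91

$2,116.91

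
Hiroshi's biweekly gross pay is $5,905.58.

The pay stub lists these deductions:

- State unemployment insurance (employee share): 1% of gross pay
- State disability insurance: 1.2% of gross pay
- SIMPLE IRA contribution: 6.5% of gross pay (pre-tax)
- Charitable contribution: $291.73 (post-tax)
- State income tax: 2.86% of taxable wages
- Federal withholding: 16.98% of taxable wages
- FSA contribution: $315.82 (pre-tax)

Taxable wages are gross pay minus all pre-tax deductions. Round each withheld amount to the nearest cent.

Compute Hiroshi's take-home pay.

$3,751.39

FSA contribution: $315.82
SIMPLE IRA contribution: $5,905.58 × 0.065 = $383.86
Pre-tax total = $315.82 + $383.86 = $699.68
Taxable wages = $5,905.58 − $699.68 = $5,205.90
State income tax: $5,205.90 × 0.0286 = $148.89
Federal withholding: $5,205.90 × 0.1698 = $883.96
State disability insurance: $5,905.58 × 0.012 = $70.87
State unemployment insurance (employee share): $5,905.58 × 0.01 = $59.06
Charitable contribution: $291.73
Total deductions = $315.82 + $383.86 + $148.89 + $883.96 + $70.87 + $59.06 + $291.73 = $2,154.19
Net pay = $5,905.58 − $2,154.19 = $3,751.39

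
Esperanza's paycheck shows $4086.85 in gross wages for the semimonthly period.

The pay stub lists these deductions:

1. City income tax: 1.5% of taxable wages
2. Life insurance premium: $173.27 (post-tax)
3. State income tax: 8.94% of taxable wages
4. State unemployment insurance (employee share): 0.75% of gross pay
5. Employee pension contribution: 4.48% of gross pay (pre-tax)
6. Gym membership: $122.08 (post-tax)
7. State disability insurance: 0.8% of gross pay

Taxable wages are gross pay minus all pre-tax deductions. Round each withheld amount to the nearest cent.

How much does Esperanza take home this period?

Employee pension contribution: $4086.85 × 0.0448 = $183.09
Taxable wages = $4086.85 − $183.09 = $3903.76
City income tax: $3903.76 × 0.015 = $58.56
State income tax: $3903.76 × 0.0894 = $349.00
State unemployment insurance (employee share): $4086.85 × 0.0075 = $30.65
State disability insurance: $4086.85 × 0.008 = $32.69
Life insurance premium: $173.27
Gym membership: $122.08
Total deductions = $183.09 + $58.56 + $349.00 + $30.65 + $32.69 + $173.27 + $122.08 = $949.34
Net pay = $4086.85 − $949.34 = $3137.51

$3137.51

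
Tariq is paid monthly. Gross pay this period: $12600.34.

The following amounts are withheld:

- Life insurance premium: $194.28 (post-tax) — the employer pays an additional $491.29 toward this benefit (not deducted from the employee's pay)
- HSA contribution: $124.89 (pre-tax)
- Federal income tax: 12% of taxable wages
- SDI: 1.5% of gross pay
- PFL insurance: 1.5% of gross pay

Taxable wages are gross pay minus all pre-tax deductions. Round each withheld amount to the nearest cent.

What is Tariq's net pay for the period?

$10406.10

HSA contribution: $124.89
Taxable wages = $12600.34 − $124.89 = $12475.45
Federal income tax: $12475.45 × 0.12 = $1497.05
SDI: $12600.34 × 0.015 = $189.01
PFL insurance: $12600.34 × 0.015 = $189.01
Life insurance premium: $194.28
(Employer's $491.29 toward life insurance premium is not withheld from the employee.)
Total deductions = $124.89 + $1497.05 + $189.01 + $189.01 + $194.28 = $2194.24
Net pay = $12600.34 − $2194.24 = $10406.10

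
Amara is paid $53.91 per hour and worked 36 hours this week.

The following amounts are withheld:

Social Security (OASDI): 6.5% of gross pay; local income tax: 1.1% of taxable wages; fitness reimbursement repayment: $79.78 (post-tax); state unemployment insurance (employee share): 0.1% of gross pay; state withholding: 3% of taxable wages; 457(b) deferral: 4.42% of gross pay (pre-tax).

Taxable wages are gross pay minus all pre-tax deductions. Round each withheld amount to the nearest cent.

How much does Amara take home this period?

$1,571.06

Gross pay: 36 × $53.91 = $1,940.76
457(b) deferral: $1,940.76 × 0.0442 = $85.78
Taxable wages = $1,940.76 − $85.78 = $1,854.98
State withholding: $1,854.98 × 0.03 = $55.65
Local income tax: $1,854.98 × 0.011 = $20.40
State unemployment insurance (employee share): $1,940.76 × 0.001 = $1.94
Social Security (OASDI): $1,940.76 × 0.065 = $126.15
Fitness reimbursement repayment: $79.78
Total deductions = $85.78 + $55.65 + $20.40 + $1.94 + $126.15 + $79.78 = $369.70
Net pay = $1,940.76 − $369.70 = $1,571.06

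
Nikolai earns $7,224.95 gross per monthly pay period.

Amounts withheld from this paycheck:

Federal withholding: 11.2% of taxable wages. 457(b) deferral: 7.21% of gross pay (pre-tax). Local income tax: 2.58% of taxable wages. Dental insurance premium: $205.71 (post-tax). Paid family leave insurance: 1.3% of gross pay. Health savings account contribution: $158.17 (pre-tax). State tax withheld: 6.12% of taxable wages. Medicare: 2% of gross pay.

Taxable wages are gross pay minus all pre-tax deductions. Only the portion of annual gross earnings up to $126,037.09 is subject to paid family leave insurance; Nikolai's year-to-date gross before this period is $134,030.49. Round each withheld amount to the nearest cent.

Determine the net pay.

$4,893.02

457(b) deferral: $7,224.95 × 0.0721 = $520.92
Health savings account contribution: $158.17
Pre-tax total = $520.92 + $158.17 = $679.09
Taxable wages = $7,224.95 − $679.09 = $6,545.86
Local income tax: $6,545.86 × 0.0258 = $168.88
State tax withheld: $6,545.86 × 0.0612 = $400.61
Federal withholding: $6,545.86 × 0.112 = $733.14
Paid family leave insurance: annual cap $126,037.09 already reached (YTD $134,030.49), so $0.00
Medicare: $7,224.95 × 0.02 = $144.50
Dental insurance premium: $205.71
Total deductions = $520.92 + $158.17 + $168.88 + $400.61 + $733.14 + $0.00 + $144.50 + $205.71 = $2,331.93
Net pay = $7,224.95 − $2,331.93 = $4,893.02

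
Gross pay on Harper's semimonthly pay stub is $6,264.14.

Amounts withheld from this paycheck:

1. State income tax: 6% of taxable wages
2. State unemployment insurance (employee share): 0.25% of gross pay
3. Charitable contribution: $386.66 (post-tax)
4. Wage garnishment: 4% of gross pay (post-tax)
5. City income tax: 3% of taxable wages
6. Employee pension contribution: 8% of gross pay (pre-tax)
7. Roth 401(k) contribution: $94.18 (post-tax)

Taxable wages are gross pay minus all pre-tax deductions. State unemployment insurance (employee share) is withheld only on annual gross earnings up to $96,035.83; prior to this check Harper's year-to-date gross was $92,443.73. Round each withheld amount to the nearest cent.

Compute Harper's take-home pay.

Employee pension contribution: $6,264.14 × 0.08 = $501.13
Taxable wages = $6,264.14 − $501.13 = $5,763.01
City income tax: $5,763.01 × 0.03 = $172.89
State income tax: $5,763.01 × 0.06 = $345.78
State unemployment insurance (employee share): only $96,035.83 − $92,443.73 = $3,592.10 of this check is subject → $3,592.10 × 0.0025 = $8.98
Charitable contribution: $386.66
Roth 401(k) contribution: $94.18
Wage garnishment: $6,264.14 × 0.04 = $250.57
Total deductions = $501.13 + $172.89 + $345.78 + $8.98 + $386.66 + $94.18 + $250.57 = $1,760.19
Net pay = $6,264.14 − $1,760.19 = $4,503.95

$4,503.95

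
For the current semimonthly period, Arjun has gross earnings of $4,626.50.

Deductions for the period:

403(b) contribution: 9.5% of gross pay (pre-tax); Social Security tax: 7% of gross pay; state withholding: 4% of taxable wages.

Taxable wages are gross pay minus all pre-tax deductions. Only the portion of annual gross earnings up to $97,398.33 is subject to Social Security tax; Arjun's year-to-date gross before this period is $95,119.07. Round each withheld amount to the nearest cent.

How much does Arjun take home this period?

$3,859.95

403(b) contribution: $4,626.50 × 0.095 = $439.52
Taxable wages = $4,626.50 − $439.52 = $4,186.98
State withholding: $4,186.98 × 0.04 = $167.48
Social Security tax: only $97,398.33 − $95,119.07 = $2,279.26 of this check is subject → $2,279.26 × 0.07 = $159.55
Total deductions = $439.52 + $167.48 + $159.55 = $766.55
Net pay = $4,626.50 − $766.55 = $3,859.95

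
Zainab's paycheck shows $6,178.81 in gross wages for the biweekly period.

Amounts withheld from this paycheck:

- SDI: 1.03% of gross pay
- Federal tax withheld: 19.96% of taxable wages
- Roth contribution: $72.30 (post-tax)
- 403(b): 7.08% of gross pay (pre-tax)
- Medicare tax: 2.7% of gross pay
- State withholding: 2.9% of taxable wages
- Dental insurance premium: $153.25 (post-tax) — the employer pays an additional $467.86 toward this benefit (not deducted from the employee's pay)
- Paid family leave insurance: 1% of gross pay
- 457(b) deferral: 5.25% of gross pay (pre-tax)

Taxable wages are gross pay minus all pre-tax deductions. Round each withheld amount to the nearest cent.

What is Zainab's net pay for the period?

$3,660.83

403(b): $6,178.81 × 0.0708 = $437.46
457(b) deferral: $6,178.81 × 0.0525 = $324.39
Pre-tax total = $437.46 + $324.39 = $761.85
Taxable wages = $6,178.81 − $761.85 = $5,416.96
Federal tax withheld: $5,416.96 × 0.1996 = $1,081.23
State withholding: $5,416.96 × 0.029 = $157.09
Paid family leave insurance: $6,178.81 × 0.01 = $61.79
Medicare tax: $6,178.81 × 0.027 = $166.83
SDI: $6,178.81 × 0.0103 = $63.64
Roth contribution: $72.30
Dental insurance premium: $153.25
(Employer's $467.86 toward dental insurance premium is not withheld from the employee.)
Total deductions = $437.46 + $324.39 + $1,081.23 + $157.09 + $61.79 + $166.83 + $63.64 + $72.30 + $153.25 = $2,517.98
Net pay = $6,178.81 − $2,517.98 = $3,660.83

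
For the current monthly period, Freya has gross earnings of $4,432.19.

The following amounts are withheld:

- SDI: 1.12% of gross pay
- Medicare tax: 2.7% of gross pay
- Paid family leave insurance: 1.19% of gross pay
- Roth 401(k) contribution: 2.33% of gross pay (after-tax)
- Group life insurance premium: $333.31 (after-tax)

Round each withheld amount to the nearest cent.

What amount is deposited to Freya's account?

$3,773.56

Medicare tax: $4,432.19 × 0.027 = $119.67
Paid family leave insurance: $4,432.19 × 0.0119 = $52.74
SDI: $4,432.19 × 0.0112 = $49.64
Group life insurance premium: $333.31
Roth 401(k) contribution: $4,432.19 × 0.0233 = $103.27
Total deductions = $119.67 + $52.74 + $49.64 + $333.31 + $103.27 = $658.63
Net pay = $4,432.19 − $658.63 = $3,773.56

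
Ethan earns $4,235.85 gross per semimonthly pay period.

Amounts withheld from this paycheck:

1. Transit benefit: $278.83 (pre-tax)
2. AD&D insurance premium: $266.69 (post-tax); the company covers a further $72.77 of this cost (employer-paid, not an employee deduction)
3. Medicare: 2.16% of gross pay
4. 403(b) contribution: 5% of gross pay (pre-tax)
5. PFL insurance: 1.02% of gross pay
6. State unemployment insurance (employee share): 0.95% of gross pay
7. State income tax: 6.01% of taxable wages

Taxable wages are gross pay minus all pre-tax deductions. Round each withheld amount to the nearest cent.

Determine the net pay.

Transit benefit: $278.83
403(b) contribution: $4,235.85 × 0.05 = $211.79
Pre-tax total = $278.83 + $211.79 = $490.62
Taxable wages = $4,235.85 − $490.62 = $3,745.23
State income tax: $3,745.23 × 0.0601 = $225.09
Medicare: $4,235.85 × 0.0216 = $91.49
State unemployment insurance (employee share): $4,235.85 × 0.0095 = $40.24
PFL insurance: $4,235.85 × 0.0102 = $43.21
AD&D insurance premium: $266.69
(Employer's $72.77 toward AD&D insurance premium is not withheld from the employee.)
Total deductions = $278.83 + $211.79 + $225.09 + $91.49 + $40.24 + $43.21 + $266.69 = $1,157.34
Net pay = $4,235.85 − $1,157.34 = $3,078.51

$3,078.51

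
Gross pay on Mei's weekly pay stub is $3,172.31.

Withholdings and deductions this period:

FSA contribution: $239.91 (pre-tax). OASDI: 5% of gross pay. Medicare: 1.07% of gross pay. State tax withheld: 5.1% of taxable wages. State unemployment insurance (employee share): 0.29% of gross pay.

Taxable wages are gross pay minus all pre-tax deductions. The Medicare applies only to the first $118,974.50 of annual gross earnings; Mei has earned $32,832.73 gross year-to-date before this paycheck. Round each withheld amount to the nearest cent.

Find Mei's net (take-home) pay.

FSA contribution: $239.91
Taxable wages = $3,172.31 − $239.91 = $2,932.40
State tax withheld: $2,932.40 × 0.051 = $149.55
OASDI: $3,172.31 × 0.05 = $158.62
State unemployment insurance (employee share): $3,172.31 × 0.0029 = $9.20
Medicare: cap not yet reached, full $3,172.31 is subject → $3,172.31 × 0.0107 = $33.94
Total deductions = $239.91 + $149.55 + $158.62 + $9.20 + $33.94 = $591.22
Net pay = $3,172.31 − $591.22 = $2,581.09

$2,581.09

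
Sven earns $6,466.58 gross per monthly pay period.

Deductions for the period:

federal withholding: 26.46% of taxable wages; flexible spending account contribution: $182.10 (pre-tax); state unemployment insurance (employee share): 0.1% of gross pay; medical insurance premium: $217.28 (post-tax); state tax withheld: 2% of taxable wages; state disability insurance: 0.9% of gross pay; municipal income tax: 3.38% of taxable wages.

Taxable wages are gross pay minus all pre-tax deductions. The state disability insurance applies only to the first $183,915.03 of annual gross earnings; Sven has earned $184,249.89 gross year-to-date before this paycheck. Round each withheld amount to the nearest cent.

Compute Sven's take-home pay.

Flexible spending account contribution: $182.10
Taxable wages = $6,466.58 − $182.10 = $6,284.48
Federal withholding: $6,284.48 × 0.2646 = $1,662.87
State tax withheld: $6,284.48 × 0.02 = $125.69
Municipal income tax: $6,284.48 × 0.0338 = $212.42
State unemployment insurance (employee share): $6,466.58 × 0.001 = $6.47
State disability insurance: annual cap $183,915.03 already reached (YTD $184,249.89), so $0.00
Medical insurance premium: $217.28
Total deductions = $182.10 + $1,662.87 + $125.69 + $212.42 + $6.47 + $0.00 + $217.28 = $2,406.83
Net pay = $6,466.58 − $2,406.83 = $4,059.75

$4,059.75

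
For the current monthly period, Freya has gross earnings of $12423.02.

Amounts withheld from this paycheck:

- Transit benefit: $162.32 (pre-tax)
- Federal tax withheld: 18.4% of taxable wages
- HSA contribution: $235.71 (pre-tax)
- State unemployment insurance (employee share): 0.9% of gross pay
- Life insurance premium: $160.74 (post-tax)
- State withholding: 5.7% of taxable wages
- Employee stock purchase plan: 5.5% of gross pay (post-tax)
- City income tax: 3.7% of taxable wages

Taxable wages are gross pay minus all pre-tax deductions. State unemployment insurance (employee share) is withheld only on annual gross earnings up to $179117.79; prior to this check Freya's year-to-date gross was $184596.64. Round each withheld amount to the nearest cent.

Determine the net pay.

$7838.04

HSA contribution: $235.71
Transit benefit: $162.32
Pre-tax total = $235.71 + $162.32 = $398.03
Taxable wages = $12423.02 − $398.03 = $12024.99
State withholding: $12024.99 × 0.057 = $685.42
City income tax: $12024.99 × 0.037 = $444.92
Federal tax withheld: $12024.99 × 0.184 = $2212.60
State unemployment insurance (employee share): annual cap $179117.79 already reached (YTD $184596.64), so $0.00
Life insurance premium: $160.74
Employee stock purchase plan: $12423.02 × 0.055 = $683.27
Total deductions = $235.71 + $162.32 + $685.42 + $444.92 + $2212.60 + $0.00 + $160.74 + $683.27 = $4584.98
Net pay = $12423.02 − $4584.98 = $7838.04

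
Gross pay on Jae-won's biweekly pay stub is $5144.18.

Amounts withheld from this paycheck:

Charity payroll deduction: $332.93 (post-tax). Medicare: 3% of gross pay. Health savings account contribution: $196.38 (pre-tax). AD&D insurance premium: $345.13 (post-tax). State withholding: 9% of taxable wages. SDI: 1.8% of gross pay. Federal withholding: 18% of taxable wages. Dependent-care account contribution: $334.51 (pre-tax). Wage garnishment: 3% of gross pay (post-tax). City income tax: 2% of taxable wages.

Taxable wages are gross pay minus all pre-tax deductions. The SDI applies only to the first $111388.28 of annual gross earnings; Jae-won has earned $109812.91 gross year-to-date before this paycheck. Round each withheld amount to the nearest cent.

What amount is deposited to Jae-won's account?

$2260.35

Dependent-care account contribution: $334.51
Health savings account contribution: $196.38
Pre-tax total = $334.51 + $196.38 = $530.89
Taxable wages = $5144.18 − $530.89 = $4613.29
City income tax: $4613.29 × 0.02 = $92.27
Federal withholding: $4613.29 × 0.18 = $830.39
State withholding: $4613.29 × 0.09 = $415.20
Medicare: $5144.18 × 0.03 = $154.33
SDI: only $111388.28 − $109812.91 = $1575.37 of this check is subject → $1575.37 × 0.018 = $28.36
AD&D insurance premium: $345.13
Charity payroll deduction: $332.93
Wage garnishment: $5144.18 × 0.03 = $154.33
Total deductions = $334.51 + $196.38 + $92.27 + $830.39 + $415.20 + $154.33 + $28.36 + $345.13 + $332.93 + $154.33 = $2883.83
Net pay = $5144.18 − $2883.83 = $2260.35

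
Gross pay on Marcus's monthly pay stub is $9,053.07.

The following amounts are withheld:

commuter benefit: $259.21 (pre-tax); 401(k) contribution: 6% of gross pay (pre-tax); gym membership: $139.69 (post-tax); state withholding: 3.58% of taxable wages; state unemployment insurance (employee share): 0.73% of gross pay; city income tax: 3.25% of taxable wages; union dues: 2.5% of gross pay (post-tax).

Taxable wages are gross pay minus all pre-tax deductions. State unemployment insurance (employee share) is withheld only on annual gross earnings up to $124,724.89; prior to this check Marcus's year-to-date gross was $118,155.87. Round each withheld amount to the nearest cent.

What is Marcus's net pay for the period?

Commuter benefit: $259.21
401(k) contribution: $9,053.07 × 0.06 = $543.18
Pre-tax total = $259.21 + $543.18 = $802.39
Taxable wages = $9,053.07 − $802.39 = $8,250.68
City income tax: $8,250.68 × 0.0325 = $268.15
State withholding: $8,250.68 × 0.0358 = $295.37
State unemployment insurance (employee share): only $124,724.89 − $118,155.87 = $6,569.02 of this check is subject → $6,569.02 × 0.0073 = $47.95
Gym membership: $139.69
Union dues: $9,053.07 × 0.025 = $226.33
Total deductions = $259.21 + $543.18 + $268.15 + $295.37 + $47.95 + $139.69 + $226.33 = $1,779.88
Net pay = $9,053.07 − $1,779.88 = $7,273.19

$7,273.19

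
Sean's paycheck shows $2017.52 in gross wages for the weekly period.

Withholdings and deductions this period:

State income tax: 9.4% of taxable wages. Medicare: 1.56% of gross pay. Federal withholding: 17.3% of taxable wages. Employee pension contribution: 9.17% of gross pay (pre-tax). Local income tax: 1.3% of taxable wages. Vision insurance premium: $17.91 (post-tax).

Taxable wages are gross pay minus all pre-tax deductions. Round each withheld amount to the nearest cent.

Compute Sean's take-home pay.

Employee pension contribution: $2017.52 × 0.0917 = $185.01
Taxable wages = $2017.52 − $185.01 = $1832.51
State income tax: $1832.51 × 0.094 = $172.26
Federal withholding: $1832.51 × 0.173 = $317.02
Local income tax: $1832.51 × 0.013 = $23.82
Medicare: $2017.52 × 0.0156 = $31.47
Vision insurance premium: $17.91
Total deductions = $185.01 + $172.26 + $317.02 + $23.82 + $31.47 + $17.91 = $747.49
Net pay = $2017.52 − $747.49 = $1270.03

$1270.03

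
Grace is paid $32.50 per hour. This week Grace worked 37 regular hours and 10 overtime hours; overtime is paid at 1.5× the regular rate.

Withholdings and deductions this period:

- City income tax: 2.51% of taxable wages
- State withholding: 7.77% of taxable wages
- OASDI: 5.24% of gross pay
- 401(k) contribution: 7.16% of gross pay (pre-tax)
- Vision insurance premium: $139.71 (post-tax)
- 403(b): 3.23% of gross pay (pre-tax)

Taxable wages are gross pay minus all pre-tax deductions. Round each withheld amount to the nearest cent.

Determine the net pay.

$1,130.46

Regular pay: 37 × $32.50 = $1,202.50
Overtime pay: 10 × $32.50 × 1.5 = $487.50
Gross pay = $1,202.50 + $487.50 = $1,690.00
401(k) contribution: $1,690.00 × 0.0716 = $121.00
403(b): $1,690.00 × 0.0323 = $54.59
Pre-tax total = $121.00 + $54.59 = $175.59
Taxable wages = $1,690.00 − $175.59 = $1,514.41
State withholding: $1,514.41 × 0.0777 = $117.67
City income tax: $1,514.41 × 0.0251 = $38.01
OASDI: $1,690.00 × 0.0524 = $88.56
Vision insurance premium: $139.71
Total deductions = $121.00 + $54.59 + $117.67 + $38.01 + $88.56 + $139.71 = $559.54
Net pay = $1,690.00 − $559.54 = $1,130.46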